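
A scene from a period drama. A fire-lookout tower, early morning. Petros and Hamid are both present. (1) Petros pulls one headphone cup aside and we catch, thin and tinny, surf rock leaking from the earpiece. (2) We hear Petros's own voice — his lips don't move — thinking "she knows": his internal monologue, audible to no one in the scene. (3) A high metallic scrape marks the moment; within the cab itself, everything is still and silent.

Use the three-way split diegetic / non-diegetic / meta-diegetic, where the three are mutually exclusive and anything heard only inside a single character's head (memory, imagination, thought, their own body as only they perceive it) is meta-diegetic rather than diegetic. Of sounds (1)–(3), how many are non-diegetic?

1

(1) the earpiece is a real device on Petros's head — source music → diegetic.
(2) internal monologue — inside Petros's mind, not spoken into the scene → meta-diegetic.
(3) an editorial stinger — it belongs to the cut, not the story world → non-diegetic.
Non-diegetic: (3) — that's 1.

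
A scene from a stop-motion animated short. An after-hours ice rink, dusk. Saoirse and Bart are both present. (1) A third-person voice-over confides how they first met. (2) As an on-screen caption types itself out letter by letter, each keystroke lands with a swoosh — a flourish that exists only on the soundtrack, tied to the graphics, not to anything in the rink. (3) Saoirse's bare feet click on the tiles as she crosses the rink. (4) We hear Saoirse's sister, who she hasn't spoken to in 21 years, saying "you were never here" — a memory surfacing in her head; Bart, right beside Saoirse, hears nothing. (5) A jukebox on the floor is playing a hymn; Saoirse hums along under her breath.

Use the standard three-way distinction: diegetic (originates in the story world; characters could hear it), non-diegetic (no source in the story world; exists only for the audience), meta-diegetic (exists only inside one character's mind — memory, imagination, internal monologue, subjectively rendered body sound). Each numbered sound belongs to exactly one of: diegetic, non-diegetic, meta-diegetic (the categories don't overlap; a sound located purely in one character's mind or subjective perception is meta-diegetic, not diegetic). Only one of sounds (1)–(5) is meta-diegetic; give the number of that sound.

4

Sound (1): external voice-over — not a character, not heard by anyone in the scene, so non-diegetic.
(2) the caption isn't part of the story world, so neither is the sound tied to it → non-diegetic.
(3) is diegetic: Saoirse's footsteps are produced in the story world.
(4) is meta-diegetic: a remembered line, private to Saoirse — not present in the room, not audible to Bart.
(5) a jukebox is a physical source in the scene and Saoirse reacts to it → diegetic.
Only (4) is meta-diegetic.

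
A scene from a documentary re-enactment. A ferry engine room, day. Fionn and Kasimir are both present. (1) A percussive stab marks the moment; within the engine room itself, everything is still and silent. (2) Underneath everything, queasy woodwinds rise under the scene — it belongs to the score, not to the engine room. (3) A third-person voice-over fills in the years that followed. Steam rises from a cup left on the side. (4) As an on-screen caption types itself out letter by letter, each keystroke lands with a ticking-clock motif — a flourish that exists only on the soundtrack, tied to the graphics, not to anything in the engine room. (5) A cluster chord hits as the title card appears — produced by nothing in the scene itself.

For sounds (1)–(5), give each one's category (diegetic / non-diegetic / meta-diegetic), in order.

non-diegetic, non-diegetic, non-diegetic, non-diegetic, non-diegetic

Sound (1): an editorial stinger — it belongs to the cut, not the story world, so non-diegetic.
Sound (2): nothing in the engine room produces it and the characters don't hear it — pure soundtrack, so non-diegetic.
(3) is non-diegetic: commentary laid over the scene from outside the fiction.
(4) the caption isn't part of the story world, so neither is the sound tied to it → non-diegetic.
(5) it's a sound-design accent with no in-world source; no one in the scene can hear it → non-diegetic.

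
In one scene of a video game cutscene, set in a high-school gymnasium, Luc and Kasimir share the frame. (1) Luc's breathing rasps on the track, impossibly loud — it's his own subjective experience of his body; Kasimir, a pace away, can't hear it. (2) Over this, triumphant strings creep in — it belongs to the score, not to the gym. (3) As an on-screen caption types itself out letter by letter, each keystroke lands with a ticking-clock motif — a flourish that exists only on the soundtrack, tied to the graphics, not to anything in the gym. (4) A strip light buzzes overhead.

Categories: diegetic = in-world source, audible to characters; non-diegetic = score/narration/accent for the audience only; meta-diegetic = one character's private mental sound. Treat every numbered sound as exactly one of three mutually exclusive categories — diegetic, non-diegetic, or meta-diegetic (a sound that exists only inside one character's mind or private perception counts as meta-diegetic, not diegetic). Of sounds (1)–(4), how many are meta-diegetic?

1

(1) it's Luc's internal bodily sensation rendered as sound; only Luc 'hears' it → meta-diegetic.
(2) is non-diegetic: score with no on-screen or off-screen source; it exists for the audience alone.
(3) the caption isn't part of the story world, so neither is the sound tied to it → non-diegetic.
(4) is diegetic: ambient/room sound belonging to the story's physical space.
So 1 of the 4 is meta-diegetic: (1).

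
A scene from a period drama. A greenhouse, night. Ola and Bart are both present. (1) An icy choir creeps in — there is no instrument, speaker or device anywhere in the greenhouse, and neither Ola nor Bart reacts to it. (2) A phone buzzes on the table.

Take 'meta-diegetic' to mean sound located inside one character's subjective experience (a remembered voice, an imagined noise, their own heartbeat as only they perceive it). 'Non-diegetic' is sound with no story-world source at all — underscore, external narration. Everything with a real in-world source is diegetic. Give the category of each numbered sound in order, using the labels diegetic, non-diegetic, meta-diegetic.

Sound (1): it has no source in the story world and no character can hear it — it's underscore, so non-diegetic.
(2) is diegetic: an in-world source (a phone); characters could hear it.

non-diegetic, diegetic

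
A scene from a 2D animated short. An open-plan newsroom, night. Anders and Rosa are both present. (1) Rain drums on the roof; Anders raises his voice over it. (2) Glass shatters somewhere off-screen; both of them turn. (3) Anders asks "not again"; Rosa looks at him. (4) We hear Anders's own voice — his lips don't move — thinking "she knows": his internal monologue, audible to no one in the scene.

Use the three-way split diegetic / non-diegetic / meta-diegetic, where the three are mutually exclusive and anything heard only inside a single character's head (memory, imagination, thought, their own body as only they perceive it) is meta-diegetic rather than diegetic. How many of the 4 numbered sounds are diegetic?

(1) ambient/room sound belonging to the story's physical space → diegetic.
Sound (2): glass is a real object/event in the scene's world, so diegetic.
Sound (3): spoken by a character present in the story world, so diegetic.
(4) is meta-diegetic: it's Anders's unspoken thought, heard only by the audience via his subjectivity.
Diegetic: (1), (2), (3) — that's 3.

3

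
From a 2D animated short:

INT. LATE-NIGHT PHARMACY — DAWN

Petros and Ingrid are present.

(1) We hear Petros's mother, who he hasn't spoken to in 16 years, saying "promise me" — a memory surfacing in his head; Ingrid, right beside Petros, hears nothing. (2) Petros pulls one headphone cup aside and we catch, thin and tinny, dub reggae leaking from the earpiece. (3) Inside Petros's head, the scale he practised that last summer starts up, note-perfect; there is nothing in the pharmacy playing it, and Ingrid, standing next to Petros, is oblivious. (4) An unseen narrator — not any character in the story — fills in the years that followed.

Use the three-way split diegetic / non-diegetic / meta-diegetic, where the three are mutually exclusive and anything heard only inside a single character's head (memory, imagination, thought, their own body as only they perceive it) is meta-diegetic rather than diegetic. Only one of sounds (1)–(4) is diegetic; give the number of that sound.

Sound (1): a remembered line, private to Petros — not present in the room, not audible to Ingrid, so meta-diegetic.
Sound (2): it's leaking from a physical pair of headphones in the scene, so diegetic.
(3) is meta-diegetic: the music is a memory playing inside Petros's mind alone; no real-world source, Ingrid can't hear it.
(4) is non-diegetic: external voice-over — not a character, not heard by anyone in the scene.
Only (2) is diegetic.

2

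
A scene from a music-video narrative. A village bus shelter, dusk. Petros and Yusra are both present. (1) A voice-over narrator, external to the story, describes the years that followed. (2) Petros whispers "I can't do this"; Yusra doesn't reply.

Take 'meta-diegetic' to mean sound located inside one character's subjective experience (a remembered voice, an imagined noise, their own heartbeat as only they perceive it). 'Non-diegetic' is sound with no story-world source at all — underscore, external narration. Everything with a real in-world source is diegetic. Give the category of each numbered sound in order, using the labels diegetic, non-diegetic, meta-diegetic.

non-diegetic, diegetic

Sound (1): external voice-over — not a character, not heard by anyone in the scene, so non-diegetic.
(2) is diegetic: on-screen dialogue — Petros speaks and Yusra is there to hear.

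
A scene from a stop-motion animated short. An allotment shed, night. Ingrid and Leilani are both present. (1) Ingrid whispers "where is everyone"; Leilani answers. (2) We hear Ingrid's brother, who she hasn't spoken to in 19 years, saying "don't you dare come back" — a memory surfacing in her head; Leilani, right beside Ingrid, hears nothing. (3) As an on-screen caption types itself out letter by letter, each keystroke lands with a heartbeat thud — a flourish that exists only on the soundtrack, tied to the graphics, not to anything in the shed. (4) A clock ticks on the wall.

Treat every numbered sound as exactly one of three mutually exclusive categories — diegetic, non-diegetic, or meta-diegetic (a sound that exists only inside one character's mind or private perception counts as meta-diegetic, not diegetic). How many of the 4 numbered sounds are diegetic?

(1) is diegetic: Ingrid is a character speaking aloud in the scene.
Sound (2): it's Ingrid's recollection rendered as sound; the other character can't hear it, so meta-diegetic.
(3) sound married to a title/caption — outside the diegesis by definition → non-diegetic.
Sound (4): the sound comes from a clock physically present in the location, so diegetic.
So 2 of the 4 are diegetic: (1), (4).

2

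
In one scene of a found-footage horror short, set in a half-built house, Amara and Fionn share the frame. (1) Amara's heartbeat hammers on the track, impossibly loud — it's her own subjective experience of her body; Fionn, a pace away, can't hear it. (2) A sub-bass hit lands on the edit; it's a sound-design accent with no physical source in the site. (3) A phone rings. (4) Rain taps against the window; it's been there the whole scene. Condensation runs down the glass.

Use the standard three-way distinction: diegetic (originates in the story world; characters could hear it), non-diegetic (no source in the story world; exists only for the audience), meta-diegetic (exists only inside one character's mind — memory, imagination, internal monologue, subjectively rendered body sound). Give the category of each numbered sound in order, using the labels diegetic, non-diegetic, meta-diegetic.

Sound (1): it's Amara's internal bodily sensation rendered as sound; only Amara 'hears' it, so meta-diegetic.
Sound (2): an editorial stinger — it belongs to the cut, not the story world, so non-diegetic.
Sound (3): the sound comes from a phone physically present in the location, so diegetic.
Sound (4): rain is part of the location's real environment, so diegetic.

meta-diegetic, non-diegetic, diegetic, diegetic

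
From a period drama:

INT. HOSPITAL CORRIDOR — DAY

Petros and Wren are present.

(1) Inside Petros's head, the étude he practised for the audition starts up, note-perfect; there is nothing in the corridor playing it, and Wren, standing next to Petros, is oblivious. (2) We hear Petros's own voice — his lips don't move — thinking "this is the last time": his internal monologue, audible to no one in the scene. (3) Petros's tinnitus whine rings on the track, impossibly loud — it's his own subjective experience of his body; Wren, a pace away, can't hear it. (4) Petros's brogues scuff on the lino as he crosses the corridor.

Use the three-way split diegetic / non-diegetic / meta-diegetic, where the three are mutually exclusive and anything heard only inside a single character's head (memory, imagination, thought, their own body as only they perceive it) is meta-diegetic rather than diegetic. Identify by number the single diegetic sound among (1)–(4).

(1) remembered music, private to Petros — Wren is oblivious because it isn't in the room → meta-diegetic.
(2) internal monologue — inside Petros's mind, not spoken into the scene → meta-diegetic.
Sound (3): it's Petros's internal bodily sensation rendered as sound; only Petros 'hears' it, so meta-diegetic.
Sound (4): Petros's footsteps are produced in the story world, so diegetic.
Only (4) is diegetic.

4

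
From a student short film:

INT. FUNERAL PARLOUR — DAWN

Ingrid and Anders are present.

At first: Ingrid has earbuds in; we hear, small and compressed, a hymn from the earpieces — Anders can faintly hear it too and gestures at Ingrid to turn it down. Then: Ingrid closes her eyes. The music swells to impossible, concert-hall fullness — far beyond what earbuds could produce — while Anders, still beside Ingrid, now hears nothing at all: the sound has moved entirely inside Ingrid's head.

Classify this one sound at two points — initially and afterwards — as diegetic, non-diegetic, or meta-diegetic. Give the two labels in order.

Initially: the earbuds are a physical source both characters can hear → diegetic.
Afterwards: the music now exists only as Ingrid's subjective experience; Anders can no longer hear it → meta-diegetic.

diegetic, meta-diegetic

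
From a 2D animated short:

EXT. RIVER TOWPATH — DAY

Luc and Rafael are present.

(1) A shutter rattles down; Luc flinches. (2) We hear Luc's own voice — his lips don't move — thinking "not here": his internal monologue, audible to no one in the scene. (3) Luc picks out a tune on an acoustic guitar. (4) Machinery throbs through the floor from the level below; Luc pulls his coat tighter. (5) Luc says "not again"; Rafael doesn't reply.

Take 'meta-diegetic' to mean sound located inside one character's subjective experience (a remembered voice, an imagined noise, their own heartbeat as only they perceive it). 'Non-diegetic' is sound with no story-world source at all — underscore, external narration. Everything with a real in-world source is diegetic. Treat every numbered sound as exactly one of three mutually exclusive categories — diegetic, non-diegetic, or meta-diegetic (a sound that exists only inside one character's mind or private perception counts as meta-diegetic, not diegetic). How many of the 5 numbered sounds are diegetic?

4

(1) a shutter is a real object/event in the scene's world → diegetic.
(2) internal monologue — inside Luc's mind, not spoken into the scene → meta-diegetic.
Sound (3): the instrument and the performer are both in the scene, so diegetic.
(4) ambient/room sound belonging to the story's physical space → diegetic.
(5) Luc is a character speaking aloud in the scene → diegetic.
So 4 of the 5 are diegetic: (1), (3), (4), (5).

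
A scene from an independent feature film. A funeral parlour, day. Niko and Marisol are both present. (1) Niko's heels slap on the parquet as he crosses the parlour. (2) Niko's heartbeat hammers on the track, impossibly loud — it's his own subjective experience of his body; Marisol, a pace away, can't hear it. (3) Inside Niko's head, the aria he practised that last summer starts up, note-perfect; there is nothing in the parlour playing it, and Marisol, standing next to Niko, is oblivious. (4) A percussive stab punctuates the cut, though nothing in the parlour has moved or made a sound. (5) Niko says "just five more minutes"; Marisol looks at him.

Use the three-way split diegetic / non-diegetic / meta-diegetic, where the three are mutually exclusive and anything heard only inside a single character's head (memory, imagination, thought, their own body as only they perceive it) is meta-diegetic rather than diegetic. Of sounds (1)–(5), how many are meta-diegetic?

(1) Niko's footsteps are produced in the story world → diegetic.
Sound (2): point-of-audition from inside Niko's body; not a sound in the room, so meta-diegetic.
(3) the music is a memory playing inside Niko's mind alone; no real-world source, Marisol can't hear it → meta-diegetic.
Sound (4): it's a sound-design accent with no in-world source; no one in the scene can hear it, so non-diegetic.
(5) on-screen dialogue — Niko speaks and Marisol is there to hear → diegetic.
So 2 of the 5 are meta-diegetic: (2), (3).

2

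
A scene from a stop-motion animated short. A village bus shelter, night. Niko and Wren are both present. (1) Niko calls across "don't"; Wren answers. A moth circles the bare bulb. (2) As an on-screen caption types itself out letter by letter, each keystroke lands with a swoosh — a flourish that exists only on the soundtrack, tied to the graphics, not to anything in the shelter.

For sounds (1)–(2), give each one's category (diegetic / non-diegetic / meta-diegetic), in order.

diegetic, non-diegetic

(1) Niko is a character speaking aloud in the scene → diegetic.
(2) it accompanies on-screen graphics, not anything inside the story world → non-diegetic.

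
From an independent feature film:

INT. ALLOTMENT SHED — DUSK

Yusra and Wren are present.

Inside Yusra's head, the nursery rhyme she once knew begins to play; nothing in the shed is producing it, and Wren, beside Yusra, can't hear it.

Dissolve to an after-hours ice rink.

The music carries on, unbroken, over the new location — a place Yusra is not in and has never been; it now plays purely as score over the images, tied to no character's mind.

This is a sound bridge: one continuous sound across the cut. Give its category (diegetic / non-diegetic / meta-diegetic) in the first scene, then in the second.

meta-diegetic, non-diegetic

Scene one: the music exists only inside Yusra's mind; Wren can't hear it → meta-diegetic.
Scene two: it's detached from Yusra entirely and plays over unrelated images with no in-world source — conventional underscore → non-diegetic.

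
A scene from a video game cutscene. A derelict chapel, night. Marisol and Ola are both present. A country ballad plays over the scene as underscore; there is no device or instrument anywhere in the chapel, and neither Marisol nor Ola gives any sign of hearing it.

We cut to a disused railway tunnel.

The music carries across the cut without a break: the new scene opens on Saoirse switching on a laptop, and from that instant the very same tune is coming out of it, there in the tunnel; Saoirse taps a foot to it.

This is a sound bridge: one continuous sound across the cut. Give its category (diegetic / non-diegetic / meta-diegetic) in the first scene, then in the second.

non-diegetic, diegetic

Scene one: there's no in-world source anywhere and no character hears it — underscore for the audience only → non-diegetic.
Scene two: once Saoirse turns on a laptop, the music has a real source in the story world and Saoirse reacts to it → diegetic.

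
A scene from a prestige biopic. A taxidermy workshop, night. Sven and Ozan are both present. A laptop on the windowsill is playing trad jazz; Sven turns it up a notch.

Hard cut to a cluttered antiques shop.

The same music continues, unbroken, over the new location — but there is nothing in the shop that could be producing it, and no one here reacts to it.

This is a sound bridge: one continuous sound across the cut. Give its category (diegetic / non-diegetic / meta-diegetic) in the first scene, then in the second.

diegetic, non-diegetic

Scene one: a laptop is an on-screen source and Sven reacts to it → diegetic.
Scene two: there is no source in the shop and no one hears it — it's now underscore → non-diegetic.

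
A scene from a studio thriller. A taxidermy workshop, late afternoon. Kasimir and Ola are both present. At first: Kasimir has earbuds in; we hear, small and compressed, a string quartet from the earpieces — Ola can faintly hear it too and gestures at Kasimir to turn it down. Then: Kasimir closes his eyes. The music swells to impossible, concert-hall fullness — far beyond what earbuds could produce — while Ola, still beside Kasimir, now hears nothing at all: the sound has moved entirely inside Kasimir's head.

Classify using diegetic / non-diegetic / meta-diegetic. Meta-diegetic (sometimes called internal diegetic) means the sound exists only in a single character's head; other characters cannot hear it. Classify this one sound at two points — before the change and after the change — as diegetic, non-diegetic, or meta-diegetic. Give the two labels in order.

diegetic, meta-diegetic

Before the change: the earbuds are a physical source both characters can hear → diegetic.
After the change: the music now exists only as Kasimir's subjective experience; Ola can no longer hear it → meta-diegetic.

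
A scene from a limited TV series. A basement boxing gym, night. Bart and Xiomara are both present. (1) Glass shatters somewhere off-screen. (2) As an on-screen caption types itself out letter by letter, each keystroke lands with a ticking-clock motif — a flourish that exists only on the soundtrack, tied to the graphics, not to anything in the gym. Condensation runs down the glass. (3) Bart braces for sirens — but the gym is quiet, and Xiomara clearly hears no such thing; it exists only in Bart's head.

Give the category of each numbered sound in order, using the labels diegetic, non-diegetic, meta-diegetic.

diegetic, non-diegetic, meta-diegetic

(1) the sound comes from glass physically present in the location → diegetic.
Sound (2): sound married to a title/caption — outside the diegesis by definition, so non-diegetic.
(3) Bart alone 'hears' it — an imagined sound, not present in the space → meta-diegetic.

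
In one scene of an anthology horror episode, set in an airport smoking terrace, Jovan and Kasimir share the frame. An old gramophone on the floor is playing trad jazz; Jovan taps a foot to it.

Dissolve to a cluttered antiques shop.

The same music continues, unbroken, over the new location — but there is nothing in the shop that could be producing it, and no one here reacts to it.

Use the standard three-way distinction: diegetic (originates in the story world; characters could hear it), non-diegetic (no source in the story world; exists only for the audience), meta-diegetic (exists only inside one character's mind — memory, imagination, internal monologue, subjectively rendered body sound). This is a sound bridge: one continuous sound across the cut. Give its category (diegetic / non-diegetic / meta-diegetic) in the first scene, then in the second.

Scene one: an old gramophone is an on-screen source and Jovan reacts to it → diegetic.
Scene two: there is no source in the shop and no one hears it — it's now underscore → non-diegetic.

diegetic, non-diegetic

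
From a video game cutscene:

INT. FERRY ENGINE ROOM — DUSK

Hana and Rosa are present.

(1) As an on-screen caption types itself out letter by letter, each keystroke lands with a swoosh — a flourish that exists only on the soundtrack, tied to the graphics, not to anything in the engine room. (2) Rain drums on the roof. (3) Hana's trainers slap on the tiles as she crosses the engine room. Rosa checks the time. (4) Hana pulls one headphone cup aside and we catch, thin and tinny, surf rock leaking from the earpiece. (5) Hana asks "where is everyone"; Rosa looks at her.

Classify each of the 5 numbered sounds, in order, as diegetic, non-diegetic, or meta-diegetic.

non-diegetic, diegetic, diegetic, diegetic, diegetic

(1) is non-diegetic: the caption isn't part of the story world, so neither is the sound tied to it.
(2) is diegetic: rain is part of the location's real environment.
Sound (3): Hana's footsteps are produced in the story world, so diegetic.
(4) is diegetic: it's leaking from a physical pair of headphones in the scene.
(5) on-screen dialogue — Hana speaks and Rosa is there to hear → diegetic.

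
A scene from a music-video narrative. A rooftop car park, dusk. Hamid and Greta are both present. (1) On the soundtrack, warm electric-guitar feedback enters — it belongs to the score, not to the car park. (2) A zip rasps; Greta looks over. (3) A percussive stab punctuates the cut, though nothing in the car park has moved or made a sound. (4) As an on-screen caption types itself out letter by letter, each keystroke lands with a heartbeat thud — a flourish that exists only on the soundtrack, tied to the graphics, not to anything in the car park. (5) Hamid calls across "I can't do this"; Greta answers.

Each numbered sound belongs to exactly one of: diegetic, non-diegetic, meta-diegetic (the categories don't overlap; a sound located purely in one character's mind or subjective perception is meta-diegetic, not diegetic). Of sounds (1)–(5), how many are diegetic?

(1) is non-diegetic: score with no on-screen or off-screen source; it exists for the audience alone.
(2) the sound comes from a zip physically present in the location → diegetic.
Sound (3): an editorial stinger — it belongs to the cut, not the story world, so non-diegetic.
(4) it accompanies on-screen graphics, not anything inside the story world → non-diegetic.
(5) Hamid is a character speaking aloud in the scene → diegetic.
Diegetic: (2), (5) — that's 2.

2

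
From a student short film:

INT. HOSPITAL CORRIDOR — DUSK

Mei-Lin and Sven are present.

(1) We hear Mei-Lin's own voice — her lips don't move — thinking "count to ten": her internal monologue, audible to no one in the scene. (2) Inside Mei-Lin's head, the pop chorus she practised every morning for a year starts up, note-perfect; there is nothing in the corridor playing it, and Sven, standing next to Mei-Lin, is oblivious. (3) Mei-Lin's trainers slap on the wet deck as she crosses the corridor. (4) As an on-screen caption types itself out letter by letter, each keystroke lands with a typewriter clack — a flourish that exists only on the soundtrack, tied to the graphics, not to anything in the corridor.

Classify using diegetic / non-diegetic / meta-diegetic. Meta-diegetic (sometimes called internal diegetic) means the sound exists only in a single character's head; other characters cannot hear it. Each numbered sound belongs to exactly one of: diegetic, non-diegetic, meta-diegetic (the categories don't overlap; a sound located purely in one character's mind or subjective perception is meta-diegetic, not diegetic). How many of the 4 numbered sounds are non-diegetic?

1

(1) Mei-Lin's thought-voice: a private mental sound no other character can hear → meta-diegetic.
(2) is meta-diegetic: it lives in Mei-Lin's subjectivity, not in the corridor.
(3) Mei-Lin's footsteps are produced in the story world → diegetic.
Sound (4): it accompanies on-screen graphics, not anything inside the story world, so non-diegetic.
Non-diegetic: (4) — that's 1.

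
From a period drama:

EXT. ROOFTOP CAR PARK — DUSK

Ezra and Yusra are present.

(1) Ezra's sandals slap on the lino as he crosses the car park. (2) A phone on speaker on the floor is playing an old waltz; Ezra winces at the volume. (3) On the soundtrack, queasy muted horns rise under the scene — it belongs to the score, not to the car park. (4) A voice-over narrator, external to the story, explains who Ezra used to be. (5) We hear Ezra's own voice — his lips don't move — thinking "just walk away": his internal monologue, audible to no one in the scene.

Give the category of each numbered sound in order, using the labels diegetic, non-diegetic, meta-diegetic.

diegetic, diegetic, non-diegetic, non-diegetic, meta-diegetic

(1) it's the physical sound of Ezra moving in the space → diegetic.
(2) is diegetic: source music from a phone on speaker, which exists in the story world.
(3) is non-diegetic: it has no source in the story world and no character can hear it — it's underscore.
(4) commentary laid over the scene from outside the fiction → non-diegetic.
(5) it's Ezra's unspoken thought, heard only by the audience via his subjectivity → meta-diegetic.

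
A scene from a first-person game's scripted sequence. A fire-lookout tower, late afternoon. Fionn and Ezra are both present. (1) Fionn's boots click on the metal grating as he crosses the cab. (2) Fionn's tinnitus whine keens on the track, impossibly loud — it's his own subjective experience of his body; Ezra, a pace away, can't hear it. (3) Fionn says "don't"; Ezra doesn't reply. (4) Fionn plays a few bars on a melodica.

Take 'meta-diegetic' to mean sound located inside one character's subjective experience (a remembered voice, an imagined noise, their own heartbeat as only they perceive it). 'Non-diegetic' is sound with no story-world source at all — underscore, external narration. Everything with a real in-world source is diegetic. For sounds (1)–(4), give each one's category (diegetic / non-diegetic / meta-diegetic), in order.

(1) Fionn's footsteps are produced in the story world → diegetic.
Sound (2): point-of-audition from inside Fionn's body; not a sound in the room, so meta-diegetic.
(3) Fionn is a character speaking aloud in the scene → diegetic.
(4) is diegetic: the instrument and the performer are both in the scene.

diegetic, meta-diegetic, diegetic, diegetic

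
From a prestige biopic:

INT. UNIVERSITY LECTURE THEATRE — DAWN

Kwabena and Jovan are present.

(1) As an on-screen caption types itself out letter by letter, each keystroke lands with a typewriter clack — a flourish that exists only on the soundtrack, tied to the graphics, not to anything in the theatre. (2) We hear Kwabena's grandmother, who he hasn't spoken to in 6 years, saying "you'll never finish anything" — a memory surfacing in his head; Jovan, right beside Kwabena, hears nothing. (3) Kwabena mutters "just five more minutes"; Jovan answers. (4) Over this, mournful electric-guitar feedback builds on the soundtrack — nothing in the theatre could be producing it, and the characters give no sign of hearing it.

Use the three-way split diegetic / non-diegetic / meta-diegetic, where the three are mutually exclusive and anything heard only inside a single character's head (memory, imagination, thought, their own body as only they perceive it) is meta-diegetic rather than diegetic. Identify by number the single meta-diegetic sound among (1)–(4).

2

(1) is non-diegetic: the caption isn't part of the story world, so neither is the sound tied to it.
Sound (2): it's Kwabena's recollection rendered as sound; the other character can't hear it, so meta-diegetic.
Sound (3): spoken by a character present in the story world, so diegetic.
Sound (4): score with no on-screen or off-screen source; it exists for the audience alone, so non-diegetic.
Only (2) is meta-diegetic.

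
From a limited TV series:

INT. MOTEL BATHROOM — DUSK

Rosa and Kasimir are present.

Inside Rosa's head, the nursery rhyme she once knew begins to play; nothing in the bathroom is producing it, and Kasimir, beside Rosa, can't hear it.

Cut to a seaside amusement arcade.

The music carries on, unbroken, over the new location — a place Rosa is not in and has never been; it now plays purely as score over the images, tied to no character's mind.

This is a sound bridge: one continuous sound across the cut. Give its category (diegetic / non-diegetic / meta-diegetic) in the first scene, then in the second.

meta-diegetic, non-diegetic

Scene one: the music exists only inside Rosa's mind; Kasimir can't hear it → meta-diegetic.
Scene two: it's detached from Rosa entirely and plays over unrelated images with no in-world source — conventional underscore → non-diegetic.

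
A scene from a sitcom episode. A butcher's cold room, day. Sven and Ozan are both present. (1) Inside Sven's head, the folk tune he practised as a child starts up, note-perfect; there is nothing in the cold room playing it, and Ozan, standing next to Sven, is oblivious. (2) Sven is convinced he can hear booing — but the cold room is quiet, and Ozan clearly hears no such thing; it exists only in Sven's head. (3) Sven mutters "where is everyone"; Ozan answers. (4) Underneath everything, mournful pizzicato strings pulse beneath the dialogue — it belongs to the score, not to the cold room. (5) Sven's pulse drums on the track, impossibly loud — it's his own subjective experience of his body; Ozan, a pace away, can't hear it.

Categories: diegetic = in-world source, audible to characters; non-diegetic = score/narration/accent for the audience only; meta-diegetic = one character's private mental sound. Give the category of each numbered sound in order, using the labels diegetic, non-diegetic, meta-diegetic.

(1) is meta-diegetic: remembered music, private to Sven — Ozan is oblivious because it isn't in the room.
(2) is meta-diegetic: subjective to Sven: the cold room is silent and Ozan hears nothing.
(3) spoken by a character present in the story world → diegetic.
(4) it has no source in the story world and no character can hear it — it's underscore → non-diegetic.
(5) it's Sven's internal bodily sensation rendered as sound; only Sven 'hears' it → meta-diegetic.

meta-diegetic, meta-diegetic, diegetic, non-diegetic, meta-diegetic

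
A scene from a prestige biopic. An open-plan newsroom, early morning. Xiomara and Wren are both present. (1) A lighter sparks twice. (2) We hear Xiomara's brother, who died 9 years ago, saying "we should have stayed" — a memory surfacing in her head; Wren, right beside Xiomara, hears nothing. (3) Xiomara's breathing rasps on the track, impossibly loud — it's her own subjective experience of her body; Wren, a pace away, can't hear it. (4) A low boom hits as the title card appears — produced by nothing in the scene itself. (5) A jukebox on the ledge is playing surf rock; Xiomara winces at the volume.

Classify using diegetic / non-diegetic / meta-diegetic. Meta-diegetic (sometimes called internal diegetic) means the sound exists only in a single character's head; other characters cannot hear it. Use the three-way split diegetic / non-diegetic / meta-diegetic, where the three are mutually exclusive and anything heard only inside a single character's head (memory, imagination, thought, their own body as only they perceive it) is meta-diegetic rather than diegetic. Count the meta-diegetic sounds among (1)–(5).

2

(1) an in-world source (a lighter); characters could hear it → diegetic.
(2) the voice is a memory playing only inside Xiomara's mind; Wren can't hear it → meta-diegetic.
(3) is meta-diegetic: it's Xiomara's internal bodily sensation rendered as sound; only Xiomara 'hears' it.
(4) an editorial stinger — it belongs to the cut, not the story world → non-diegetic.
Sound (5): the music comes from an on-screen device that Xiomara responds to, so diegetic.
Meta-diegetic: (2), (3) — that's 2.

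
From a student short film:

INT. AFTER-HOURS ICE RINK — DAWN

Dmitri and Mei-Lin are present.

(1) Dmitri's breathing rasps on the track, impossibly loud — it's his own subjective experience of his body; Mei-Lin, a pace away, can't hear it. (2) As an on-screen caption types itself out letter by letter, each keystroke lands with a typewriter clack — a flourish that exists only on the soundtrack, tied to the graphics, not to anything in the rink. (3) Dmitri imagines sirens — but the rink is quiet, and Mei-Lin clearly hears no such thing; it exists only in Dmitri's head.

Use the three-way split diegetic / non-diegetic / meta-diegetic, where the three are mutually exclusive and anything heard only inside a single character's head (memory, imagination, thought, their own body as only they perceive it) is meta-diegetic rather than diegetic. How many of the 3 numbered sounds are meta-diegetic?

2

(1) point-of-audition from inside Dmitri's body; not a sound in the room → meta-diegetic.
(2) sound married to a title/caption — outside the diegesis by definition → non-diegetic.
(3) is meta-diegetic: the sound is imagined by Dmitri; nothing in the story world is producing it and Mei-Lin can't hear it.
Meta-diegetic: (1), (3) — that's 2.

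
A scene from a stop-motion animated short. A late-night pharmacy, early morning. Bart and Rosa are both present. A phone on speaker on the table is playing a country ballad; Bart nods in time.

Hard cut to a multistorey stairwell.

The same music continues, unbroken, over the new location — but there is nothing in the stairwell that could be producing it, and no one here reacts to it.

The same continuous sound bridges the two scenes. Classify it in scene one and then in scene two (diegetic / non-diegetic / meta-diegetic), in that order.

diegetic, non-diegetic

Scene one: a phone on speaker is an on-screen source and Bart reacts to it → diegetic.
Scene two: there is no source in the stairwell and no one hears it — it's now underscore → non-diegetic.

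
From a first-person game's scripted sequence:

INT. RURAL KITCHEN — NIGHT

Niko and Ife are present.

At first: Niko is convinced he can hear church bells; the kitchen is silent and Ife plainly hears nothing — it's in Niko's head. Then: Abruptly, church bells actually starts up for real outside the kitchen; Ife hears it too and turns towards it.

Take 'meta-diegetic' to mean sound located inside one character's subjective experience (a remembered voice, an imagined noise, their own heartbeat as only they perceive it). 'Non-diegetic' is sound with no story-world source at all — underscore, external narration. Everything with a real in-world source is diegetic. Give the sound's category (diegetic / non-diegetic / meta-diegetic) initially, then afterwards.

Initially: only Niko 'hears' it — imagined, in his mind → meta-diegetic.
Afterwards: now there's a real external source and Ife hears it too — in the story world → diegetic.

meta-diegetic, diegetic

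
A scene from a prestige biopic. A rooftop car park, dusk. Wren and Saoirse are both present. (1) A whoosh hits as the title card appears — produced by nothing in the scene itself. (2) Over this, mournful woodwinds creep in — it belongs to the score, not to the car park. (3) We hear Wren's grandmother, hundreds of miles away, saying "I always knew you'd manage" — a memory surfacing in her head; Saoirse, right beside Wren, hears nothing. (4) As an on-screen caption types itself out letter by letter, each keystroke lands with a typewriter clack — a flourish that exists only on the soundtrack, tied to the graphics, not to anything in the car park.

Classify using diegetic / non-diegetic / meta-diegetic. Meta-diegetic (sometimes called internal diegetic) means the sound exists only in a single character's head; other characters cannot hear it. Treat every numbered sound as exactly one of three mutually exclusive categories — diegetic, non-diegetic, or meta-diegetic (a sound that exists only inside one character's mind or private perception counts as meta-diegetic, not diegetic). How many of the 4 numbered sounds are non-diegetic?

3

(1) is non-diegetic: nothing in the scene produces it; it's an accent added for the audience.
Sound (2): nothing in the car park produces it and the characters don't hear it — pure soundtrack, so non-diegetic.
Sound (3): the voice is a memory playing only inside Wren's mind; Saoirse can't hear it, so meta-diegetic.
(4) sound married to a title/caption — outside the diegesis by definition → non-diegetic.
Non-diegetic: (1), (2), (4) — that's 3.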